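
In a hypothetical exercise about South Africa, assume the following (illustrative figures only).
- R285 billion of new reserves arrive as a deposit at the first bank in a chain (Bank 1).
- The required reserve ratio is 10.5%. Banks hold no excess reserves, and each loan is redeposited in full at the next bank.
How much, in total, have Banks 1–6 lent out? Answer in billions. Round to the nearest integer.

R1181 billion

Bank i lends (1 − rr)^i of the original deposit: Bank 1 lends 285·0.8950 = 255.0750, Bank 2 lends 285·0.8950² ≈ 228.2921, and so on.
Summing a geometric series: total = 285·[0.8950·(1 − 0.8950^6) / (1 − 0.8950)] ≈ 1180.7045 billion.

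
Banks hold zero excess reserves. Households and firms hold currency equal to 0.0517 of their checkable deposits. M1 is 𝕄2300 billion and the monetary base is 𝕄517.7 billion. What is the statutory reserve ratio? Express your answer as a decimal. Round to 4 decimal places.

Using m = M/MB = 2300/517.7 ≈ 4.442727. Since m = (1 + c)/(c + rr + e), the denominator satisfies c + rr + e = (1 + c)/m = (1 + 0.0517) / 4.442727 ≈ 0.236724.
With c = 0.0517 and e = 0, the statutory reserve ratio is 0.236724 − 0.0517 − 0 = 0.185024.

0.1850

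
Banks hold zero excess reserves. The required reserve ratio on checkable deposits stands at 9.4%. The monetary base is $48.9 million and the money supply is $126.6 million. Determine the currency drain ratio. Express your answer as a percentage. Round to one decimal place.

Using m = M/MB = 126.6/48.9 ≈ 2.588957. From m = (1 + c)/(c + rr + e), rearranging gives 1 + c = m·(c + rr + e), so c·(1 − m) = m·(rr + e) − 1.
Hence c = [m·(rr + e) − 1]/(1 − m) = [2.588957 × (0.094 + 0) − 1] / (1 − 2.588957) ≈ 0.476185.

47.6%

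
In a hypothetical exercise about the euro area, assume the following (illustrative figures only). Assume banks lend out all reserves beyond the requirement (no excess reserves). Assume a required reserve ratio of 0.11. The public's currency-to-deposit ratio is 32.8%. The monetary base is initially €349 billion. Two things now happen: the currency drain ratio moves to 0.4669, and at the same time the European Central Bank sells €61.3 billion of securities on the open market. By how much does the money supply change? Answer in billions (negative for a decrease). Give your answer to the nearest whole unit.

-327 billion

Before: m₁ = (1 + 0.328) / (0.11 + 0.328) ≈ 3.0320, MB₁ = 349, so M₁ = 3.0320 × 349 = 1058.168 billion.
After: m₂ = (1 + 0.4669) / (0.11 + 0.4669) ≈ 2.5427, MB₂ = 349 − 61.3 = 287.7, so M₂ = 2.5427 × 287.7 ≈ 731.5348 billion.
ΔM = M₂ − M₁ = 731.5348 − 1058.168 = -326.6332 billion.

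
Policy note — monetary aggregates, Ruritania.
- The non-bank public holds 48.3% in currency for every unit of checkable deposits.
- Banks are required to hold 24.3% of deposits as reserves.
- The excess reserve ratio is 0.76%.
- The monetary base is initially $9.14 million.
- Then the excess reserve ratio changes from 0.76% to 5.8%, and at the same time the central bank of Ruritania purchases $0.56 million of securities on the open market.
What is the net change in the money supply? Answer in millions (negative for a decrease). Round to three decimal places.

-0.129 million

Before: m₁ = (1 + 0.483) / (0.243 + 0.0076 + 0.483) ≈ 2.02154, MB₁ = 9.14, so M₁ = 2.02154 × 9.14 ≈ 18.4769 million.
After: m₂ = (1 + 0.483) / (0.243 + 0.058 + 0.483) ≈ 1.89158, MB₂ = 9.14 + 0.56 = 9.7, so M₂ = 1.89158 × 9.7 ≈ 18.3483 million.
ΔM = M₂ − M₁ = 18.3483 − 18.4769 = -0.1286 million.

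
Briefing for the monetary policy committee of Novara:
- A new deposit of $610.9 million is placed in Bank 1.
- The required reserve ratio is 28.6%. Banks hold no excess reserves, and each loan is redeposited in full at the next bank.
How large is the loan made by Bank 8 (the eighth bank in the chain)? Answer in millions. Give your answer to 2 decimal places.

$41.26 million

Each bank lends a fraction (1 − rr) = 0.7140 of the deposit it receives, so Bank 8 receives 610.9·0.7140^7 and lends 610.9·0.7140^8 ≈ 41.2625 million.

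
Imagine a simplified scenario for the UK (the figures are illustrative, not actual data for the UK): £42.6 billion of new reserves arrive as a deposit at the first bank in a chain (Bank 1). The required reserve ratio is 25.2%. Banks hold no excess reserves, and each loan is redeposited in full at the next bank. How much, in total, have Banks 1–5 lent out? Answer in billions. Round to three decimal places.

£96.839 billion

Bank i lends (1 − rr)^i of the original deposit: Bank 1 lends 42.6·0.7480 = 31.8648, Bank 2 lends 42.6·0.7480² ≈ 23.8349, and so on.
Summing a geometric series: total = 42.6·[0.7480·(1 − 0.7480^5) / (1 − 0.7480)] ≈ 96.8390 billion.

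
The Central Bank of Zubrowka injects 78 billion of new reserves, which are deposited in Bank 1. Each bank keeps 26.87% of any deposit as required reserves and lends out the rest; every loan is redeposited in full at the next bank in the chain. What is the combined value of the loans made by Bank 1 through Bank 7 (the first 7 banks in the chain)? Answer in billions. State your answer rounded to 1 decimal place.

188.5 billion

Bank i lends (1 − rr)^i of the original deposit: Bank 1 lends 78·0.7313 = 57.0414, Bank 2 lends 78·0.7313² ≈ 41.7144, and so on.
Summing a geometric series: total = 78·[0.7313·(1 − 0.7313^7) / (1 − 0.7313)] ≈ 188.5405 billion.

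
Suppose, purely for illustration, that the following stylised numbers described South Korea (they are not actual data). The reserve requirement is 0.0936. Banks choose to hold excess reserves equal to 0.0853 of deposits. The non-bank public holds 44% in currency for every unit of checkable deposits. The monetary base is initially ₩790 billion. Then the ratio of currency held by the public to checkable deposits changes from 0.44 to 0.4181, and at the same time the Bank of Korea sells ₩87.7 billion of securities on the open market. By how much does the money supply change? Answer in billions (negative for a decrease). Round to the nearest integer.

-170 billion

Before: m₁ = (1 + 0.44) / (0.0936 + 0.0853 + 0.44) ≈ 2.3267, MB₁ = 790, so M₁ = 2.3267 × 790 = 1838.093 billion.
After: m₂ = (1 + 0.4181) / (0.0936 + 0.0853 + 0.4181) ≈ 2.3754, MB₂ = 790 − 87.7 = 702.3, so M₂ = 2.3754 × 702.3 ≈ 1668.2434 billion.
ΔM = M₂ − M₁ = 1668.2434 − 1838.093 = -169.8496 billion.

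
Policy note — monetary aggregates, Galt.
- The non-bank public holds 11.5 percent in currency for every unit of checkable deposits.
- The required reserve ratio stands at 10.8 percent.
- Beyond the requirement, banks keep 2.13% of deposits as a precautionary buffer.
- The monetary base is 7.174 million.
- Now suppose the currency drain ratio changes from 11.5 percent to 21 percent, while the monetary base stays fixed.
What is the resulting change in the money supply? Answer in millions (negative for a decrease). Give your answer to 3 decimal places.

Initially m₁ = (1 + 0.115) / (0.108 + 0.0213 + 0.115) ≈ 4.56406, so M₁ = 4.56406 × 7.174 ≈ 32.7426 million.
After the change m₂ = (1 + 0.21) / (0.108 + 0.0213 + 0.21) ≈ 3.56617, so M₂ = 3.56617 × 7.174 ≈ 25.5837 million.
ΔM = M₂ − M₁ = 25.5837 − 32.7426 = -7.1589 million.

-7.159 million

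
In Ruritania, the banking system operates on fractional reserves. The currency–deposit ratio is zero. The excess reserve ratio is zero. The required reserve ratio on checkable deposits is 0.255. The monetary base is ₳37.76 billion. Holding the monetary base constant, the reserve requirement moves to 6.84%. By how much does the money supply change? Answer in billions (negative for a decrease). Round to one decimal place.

₳404.0 billion

Initially m₁ = 1 / (0.255) ≈ 3.9216, so M₁ = 3.9216 × 37.76 ≈ 148.0796 billion.
After the change m₂ = 1 / (0.0684) ≈ 14.6199, so M₂ = 14.6199 × 37.76 ≈ 552.0474 billion.
ΔM = M₂ − M₁ = 552.0474 − 148.0796 = 403.9678 billion.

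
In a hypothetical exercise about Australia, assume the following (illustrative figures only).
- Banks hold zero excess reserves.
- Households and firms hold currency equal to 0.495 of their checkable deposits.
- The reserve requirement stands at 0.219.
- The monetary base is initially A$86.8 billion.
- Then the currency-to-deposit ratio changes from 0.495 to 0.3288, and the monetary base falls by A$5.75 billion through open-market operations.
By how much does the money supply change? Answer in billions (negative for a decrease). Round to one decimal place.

Before: m₁ = (1 + 0.495) / (0.219 + 0.495) ≈ 2.0938, MB₁ = 86.8, so M₁ = 2.0938 × 86.8 ≈ 181.7418 billion.
After: m₂ = (1 + 0.3288) / (0.219 + 0.3288) ≈ 2.4257, MB₂ = 86.8 − 5.75 = 81.05, so M₂ = 2.4257 × 81.05 ≈ 196.603 billion.
ΔM = M₂ − M₁ = 196.603 − 181.7418 = 14.8612 billion.

A$14.9 billion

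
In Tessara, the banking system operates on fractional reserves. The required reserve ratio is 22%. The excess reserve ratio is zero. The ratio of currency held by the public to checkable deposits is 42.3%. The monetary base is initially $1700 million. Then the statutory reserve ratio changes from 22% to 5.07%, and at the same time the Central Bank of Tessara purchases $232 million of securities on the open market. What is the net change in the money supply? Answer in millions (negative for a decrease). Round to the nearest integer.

$2042 million

Before: m₁ = (1 + 0.423) / (0.22 + 0.423) ≈ 2.21306, MB₁ = 1700, so M₁ = 2.21306 × 1700 = 3762.202 million.
After: m₂ = (1 + 0.423) / (0.0507 + 0.423) ≈ 3.00401, MB₂ = 1700 + 232 = 1932, so M₂ = 3.00401 × 1932 ≈ 5803.7473 million.
ΔM = M₂ − M₁ = 5803.7473 − 3762.202 = 2041.5453 million.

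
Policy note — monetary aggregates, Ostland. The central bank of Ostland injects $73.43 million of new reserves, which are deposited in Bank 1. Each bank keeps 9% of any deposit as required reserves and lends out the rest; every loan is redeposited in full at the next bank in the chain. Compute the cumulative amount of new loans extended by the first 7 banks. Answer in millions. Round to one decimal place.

$358.8 million

Bank i lends (1 − rr)^i of the original deposit: Bank 1 lends 73.43·0.9100 = 66.8213, Bank 2 lends 73.43·0.9100² ≈ 60.8074, and so on.
Summing a geometric series: total = 73.43·[0.9100·(1 − 0.9100^7) / (1 − 0.9100)] ≈ 358.7851 million.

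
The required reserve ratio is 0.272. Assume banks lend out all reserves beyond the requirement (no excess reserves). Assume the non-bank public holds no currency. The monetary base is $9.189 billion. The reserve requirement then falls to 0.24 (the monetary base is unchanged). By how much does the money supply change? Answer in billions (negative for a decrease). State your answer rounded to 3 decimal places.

Initially m₁ = 1 / (0.272) ≈ 3.67647, so M₁ = 3.67647 × 9.189 ≈ 33.7831 billion.
After the change m₂ = 1 / (0.24) ≈ 4.16667, so M₂ = 4.16667 × 9.189 ≈ 38.2875 billion.
ΔM = M₂ − M₁ = 38.2875 − 33.7831 = 4.5044 billion.

$4.504 billion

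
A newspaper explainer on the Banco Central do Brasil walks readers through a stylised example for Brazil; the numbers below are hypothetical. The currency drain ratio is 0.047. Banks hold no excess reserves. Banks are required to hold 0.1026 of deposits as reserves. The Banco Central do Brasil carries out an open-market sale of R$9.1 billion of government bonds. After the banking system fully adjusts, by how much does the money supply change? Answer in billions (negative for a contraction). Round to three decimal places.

The money multiplier is m = (1 + c) / (rr + c) = (1 + 0.047) / (0.1026 + 0.047) ≈ 6.99866.
The sale removes 9.1 billion of base, so ΔM = m × ΔMB = 6.99866 × (−9.1) ≈ -63.6878 billion.

-63.688 billion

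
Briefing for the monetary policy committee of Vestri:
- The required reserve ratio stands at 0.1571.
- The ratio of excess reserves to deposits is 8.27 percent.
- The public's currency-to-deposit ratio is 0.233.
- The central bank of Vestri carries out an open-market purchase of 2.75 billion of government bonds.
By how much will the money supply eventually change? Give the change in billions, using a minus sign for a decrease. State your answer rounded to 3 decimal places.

The money multiplier is m = (1 + c) / (rr + e + c) = (1 + 0.233) / (0.1571 + 0.0827 + 0.233) ≈ 2.60787.
The purchase adds 2.75 billion of base, so ΔM = m × ΔMB = 2.60787 × (+2.75) ≈ 7.1716 billion.

7.172 billion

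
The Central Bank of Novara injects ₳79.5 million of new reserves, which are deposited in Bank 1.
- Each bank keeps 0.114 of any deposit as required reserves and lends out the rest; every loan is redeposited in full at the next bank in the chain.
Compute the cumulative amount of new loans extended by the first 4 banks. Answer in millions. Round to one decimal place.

Bank i lends (1 − rr)^i of the original deposit: Bank 1 lends 79.5·0.8860 = 70.4370, Bank 2 lends 79.5·0.8860² ≈ 62.4072, and so on.
Summing a geometric series: total = 79.5·[0.8860·(1 − 0.8860^4) / (1 − 0.8860)] ≈ 237.1263 million.

₳237.1 million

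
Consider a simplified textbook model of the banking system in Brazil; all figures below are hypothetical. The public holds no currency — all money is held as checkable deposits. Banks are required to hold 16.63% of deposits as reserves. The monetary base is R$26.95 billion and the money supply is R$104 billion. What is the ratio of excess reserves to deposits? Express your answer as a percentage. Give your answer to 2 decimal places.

9.28%

Using m = M/MB = 104/26.95 ≈ 3.858998. Since m = (1 + c)/(c + rr + e), the denominator satisfies c + rr + e = (1 + c)/m = (1 + 0) / 3.858998 ≈ 0.259135.
With c = 0 and rr = 0.1663, the ratio of excess reserves to deposits is 0.259135 − 0 − 0.1663 = 0.092835.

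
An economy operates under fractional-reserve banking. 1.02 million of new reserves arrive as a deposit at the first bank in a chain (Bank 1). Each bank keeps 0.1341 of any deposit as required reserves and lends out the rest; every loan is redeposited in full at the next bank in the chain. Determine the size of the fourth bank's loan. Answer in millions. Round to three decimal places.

0.573 million

Each bank lends a fraction (1 − rr) = 0.8659 of the deposit it receives, so Bank 4 receives 1.02·0.8659^3 and lends 1.02·0.8659^4 ≈ 0.5734 million.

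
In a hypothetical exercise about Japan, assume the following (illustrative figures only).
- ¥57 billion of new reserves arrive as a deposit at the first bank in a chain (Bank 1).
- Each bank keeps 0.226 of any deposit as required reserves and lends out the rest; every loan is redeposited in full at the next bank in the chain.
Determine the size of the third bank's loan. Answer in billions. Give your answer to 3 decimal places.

¥26.430 billion

Each bank lends a fraction (1 − rr) = 0.7740 of the deposit it receives, so Bank 3 receives 57·0.7740^2 and lends 57·0.7740^3 ≈ 26.4300 billion.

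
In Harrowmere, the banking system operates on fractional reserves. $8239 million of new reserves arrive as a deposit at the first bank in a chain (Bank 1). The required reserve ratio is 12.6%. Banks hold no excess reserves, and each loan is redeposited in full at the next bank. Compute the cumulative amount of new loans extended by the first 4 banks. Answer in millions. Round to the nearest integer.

Bank i lends (1 − rr)^i of the original deposit: Bank 1 lends 8239·0.8740 = 7200.8860, Bank 2 lends 8239·0.8740² ≈ 6293.5744, and so on.
Summing a geometric series: total = 8239·[0.8740·(1 − 0.8740^4) / (1 − 0.8740)] ≈ 23802.5548 million.

$23803 million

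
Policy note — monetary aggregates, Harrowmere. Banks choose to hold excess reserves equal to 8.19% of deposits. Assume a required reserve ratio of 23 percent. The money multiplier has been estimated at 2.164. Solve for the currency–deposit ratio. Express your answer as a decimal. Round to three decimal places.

0.279

Using m = 2.164. From m = (1 + c)/(c + rr + e), rearranging gives 1 + c = m·(c + rr + e), so c·(1 − m) = m·(rr + e) − 1.
Hence c = [m·(rr + e) − 1]/(1 − m) = [2.164 × (0.23 + 0.0819) − 1] / (1 − 2.164) ≈ 0.279251.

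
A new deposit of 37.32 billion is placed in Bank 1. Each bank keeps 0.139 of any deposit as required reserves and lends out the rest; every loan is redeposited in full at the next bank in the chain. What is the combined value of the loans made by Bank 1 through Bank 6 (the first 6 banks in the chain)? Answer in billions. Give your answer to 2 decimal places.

Bank i lends (1 − rr)^i of the original deposit: Bank 1 lends 37.32·0.8610 ≈ 32.1325, Bank 2 lends 37.32·0.8610² ≈ 27.6661, and so on.
Summing a geometric series: total = 37.32·[0.8610·(1 − 0.8610^6) / (1 − 0.8610)] ≈ 136.9913 billion.

136.99 billion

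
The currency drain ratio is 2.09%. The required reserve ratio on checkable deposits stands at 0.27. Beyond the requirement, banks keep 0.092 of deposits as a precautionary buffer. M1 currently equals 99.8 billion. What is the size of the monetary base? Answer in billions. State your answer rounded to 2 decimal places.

37.43 billion

The money multiplier is m = (1 + c) / (rr + e + c) = (1 + 0.0209) / (0.27 + 0.092 + 0.0209) ≈ 2.66623.
MB = M / m = 99.8 / 2.66623 ≈ 37.4311 billion.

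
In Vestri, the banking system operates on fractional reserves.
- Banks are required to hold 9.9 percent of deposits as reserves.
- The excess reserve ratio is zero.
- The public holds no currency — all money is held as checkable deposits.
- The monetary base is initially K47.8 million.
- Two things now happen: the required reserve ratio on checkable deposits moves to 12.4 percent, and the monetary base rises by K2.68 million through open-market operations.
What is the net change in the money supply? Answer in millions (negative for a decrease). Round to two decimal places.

Before: m₁ = 1 / (0.099) ≈ 10.10101, MB₁ = 47.8, so M₁ = 10.10101 × 47.8 ≈ 482.8283 million.
After: m₂ = 1 / (0.124) ≈ 8.06452, MB₂ = 47.8 + 2.68 = 50.48, so M₂ = 8.06452 × 50.48 ≈ 407.097 million.
ΔM = M₂ − M₁ = 407.097 − 482.8283 = -75.7313 million.

-75.73 million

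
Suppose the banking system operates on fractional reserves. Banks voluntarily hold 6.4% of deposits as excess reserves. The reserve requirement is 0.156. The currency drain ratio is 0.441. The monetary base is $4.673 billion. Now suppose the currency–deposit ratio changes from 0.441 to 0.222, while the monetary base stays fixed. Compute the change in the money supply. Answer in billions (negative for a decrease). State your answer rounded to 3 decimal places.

$2.732 billion

Initially m₁ = (1 + 0.441) / (0.156 + 0.064 + 0.441) ≈ 2.18003, so M₁ = 2.18003 × 4.673 ≈ 10.1873 billion.
After the change m₂ = (1 + 0.222) / (0.156 + 0.064 + 0.222) ≈ 2.76471, so M₂ = 2.76471 × 4.673 ≈ 12.9195 billion.
ΔM = M₂ − M₁ = 12.9195 − 10.1873 = 2.7322 billion.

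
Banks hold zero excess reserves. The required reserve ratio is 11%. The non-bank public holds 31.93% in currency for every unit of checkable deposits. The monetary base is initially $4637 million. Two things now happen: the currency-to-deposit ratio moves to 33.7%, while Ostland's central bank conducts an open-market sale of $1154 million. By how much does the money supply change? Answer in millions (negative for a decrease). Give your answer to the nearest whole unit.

Before: m₁ = (1 + 0.3193) / (0.11 + 0.3193) ≈ 3.07314, MB₁ = 4637, so M₁ = 3.07314 × 4637 ≈ 14250.1502 million.
After: m₂ = (1 + 0.337) / (0.11 + 0.337) ≈ 2.99105, MB₂ = 4637 − 1154 = 3483, so M₂ = 2.99105 × 3483 ≈ 10417.8271 million.
ΔM = M₂ − M₁ = 10417.8271 − 14250.1502 = -3832.3231 million.

-3832 million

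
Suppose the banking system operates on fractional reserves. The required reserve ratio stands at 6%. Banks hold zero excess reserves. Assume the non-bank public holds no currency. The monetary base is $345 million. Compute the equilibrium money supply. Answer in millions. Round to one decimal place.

$5750.0 million

With no currency drain or excess reserves, the money multiplier is m = 1/rr = 1/0.06 ≈ 16.66667.
Money supply M = m × MB = 16.66667 × 345 ≈ 5750.0012 million.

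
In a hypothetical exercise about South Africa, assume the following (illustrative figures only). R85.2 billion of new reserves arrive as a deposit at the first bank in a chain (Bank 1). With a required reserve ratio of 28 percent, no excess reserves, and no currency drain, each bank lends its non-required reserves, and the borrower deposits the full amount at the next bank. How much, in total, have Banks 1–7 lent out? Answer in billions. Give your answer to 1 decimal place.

R197.1 billion

Bank i lends (1 − rr)^i of the original deposit: Bank 1 lends 85.2·0.7200 = 61.3440, Bank 2 lends 85.2·0.7200² ≈ 44.1677, and so on.
Summing a geometric series: total = 85.2·[0.7200·(1 − 0.7200^7) / (1 − 0.7200)] ≈ 197.1101 billion.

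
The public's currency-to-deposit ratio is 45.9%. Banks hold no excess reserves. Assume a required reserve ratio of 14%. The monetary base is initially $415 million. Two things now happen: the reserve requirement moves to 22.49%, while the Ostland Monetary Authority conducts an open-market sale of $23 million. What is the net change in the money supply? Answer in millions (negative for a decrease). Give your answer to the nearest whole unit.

Before: m₁ = (1 + 0.459) / (0.14 + 0.459) ≈ 2.4357, MB₁ = 415, so M₁ = 2.4357 × 415 = 1010.8155 million.
After: m₂ = (1 + 0.459) / (0.2249 + 0.459) ≈ 2.1334, MB₂ = 415 − 23 = 392, so M₂ = 2.1334 × 392 = 836.2928 million.
ΔM = M₂ − M₁ = 836.2928 − 1010.8155 = -174.5227 million.

-175 million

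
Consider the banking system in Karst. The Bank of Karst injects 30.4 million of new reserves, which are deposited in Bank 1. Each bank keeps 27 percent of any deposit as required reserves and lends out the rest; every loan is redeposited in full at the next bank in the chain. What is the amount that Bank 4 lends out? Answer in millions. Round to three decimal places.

Each bank lends a fraction (1 − rr) = 0.7300 of the deposit it receives, so Bank 4 receives 30.4·0.7300^3 and lends 30.4·0.7300^4 ≈ 8.6331 million.

8.633 million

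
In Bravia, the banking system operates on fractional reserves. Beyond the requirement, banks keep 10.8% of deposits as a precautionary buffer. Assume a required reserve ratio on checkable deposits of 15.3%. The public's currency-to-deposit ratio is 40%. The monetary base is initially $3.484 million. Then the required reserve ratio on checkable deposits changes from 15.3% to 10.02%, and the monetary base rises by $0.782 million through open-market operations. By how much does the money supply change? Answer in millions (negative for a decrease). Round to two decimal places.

Before: m₁ = (1 + 0.4) / (0.153 + 0.108 + 0.4) ≈ 2.1180, MB₁ = 3.484, so M₁ = 2.1180 × 3.484 ≈ 7.3791 million.
After: m₂ = (1 + 0.4) / (0.1002 + 0.108 + 0.4) ≈ 2.3019, MB₂ = 3.484 + 0.782 = 4.266, so M₂ = 2.3019 × 4.266 ≈ 9.8199 million.
ΔM = M₂ − M₁ = 9.8199 − 7.3791 = 2.4408 million.

$2.44 million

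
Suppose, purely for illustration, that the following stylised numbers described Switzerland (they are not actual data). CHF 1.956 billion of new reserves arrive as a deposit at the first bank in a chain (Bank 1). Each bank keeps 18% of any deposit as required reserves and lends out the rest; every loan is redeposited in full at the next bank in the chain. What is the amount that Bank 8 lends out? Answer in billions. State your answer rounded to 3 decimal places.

Each bank lends a fraction (1 − rr) = 0.8200 of the deposit it receives, so Bank 8 receives 1.956·0.8200^7 and lends 1.956·0.8200^8 ≈ 0.3998 billion.

CHF 0.400 billion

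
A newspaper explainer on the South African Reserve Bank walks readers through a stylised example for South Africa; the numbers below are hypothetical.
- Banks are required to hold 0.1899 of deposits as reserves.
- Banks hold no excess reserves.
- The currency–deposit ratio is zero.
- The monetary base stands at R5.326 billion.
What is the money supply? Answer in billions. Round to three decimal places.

R28.046 billion

With no currency drain or excess reserves, the money multiplier is m = 1/rr = 1/0.1899 ≈ 5.26593.
Money supply M = m × MB = 5.26593 × 5.326 ≈ 28.0463 billion.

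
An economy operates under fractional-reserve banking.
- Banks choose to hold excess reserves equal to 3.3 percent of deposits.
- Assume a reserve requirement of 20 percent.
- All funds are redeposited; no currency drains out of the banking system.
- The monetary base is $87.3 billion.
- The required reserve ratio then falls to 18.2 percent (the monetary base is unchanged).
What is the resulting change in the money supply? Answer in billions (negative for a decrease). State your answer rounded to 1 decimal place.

$31.4 billion

Initially m₁ = 1 / (0.2 + 0.033) ≈ 4.2918, so M₁ = 4.2918 × 87.3 ≈ 374.6741 billion.
After the change m₂ = 1 / (0.182 + 0.033) ≈ 4.6512, so M₂ = 4.6512 × 87.3 ≈ 406.0498 billion.
ΔM = M₂ − M₁ = 406.0498 − 374.6741 = 31.3757 billion.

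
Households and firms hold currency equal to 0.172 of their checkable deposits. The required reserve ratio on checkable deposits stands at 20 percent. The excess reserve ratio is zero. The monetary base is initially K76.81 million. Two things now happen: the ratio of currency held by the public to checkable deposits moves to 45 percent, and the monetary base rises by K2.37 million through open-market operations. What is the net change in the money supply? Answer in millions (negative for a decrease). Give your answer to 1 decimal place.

-65.4 million

Before: m₁ = (1 + 0.172) / (0.2 + 0.172) ≈ 3.1505, MB₁ = 76.81, so M₁ = 3.1505 × 76.81 ≈ 241.9899 million.
After: m₂ = (1 + 0.45) / (0.2 + 0.45) ≈ 2.2308, MB₂ = 76.81 + 2.37 = 79.18, so M₂ = 2.2308 × 79.18 ≈ 176.6347 million.
ΔM = M₂ − M₁ = 176.6347 − 241.9899 = -65.3552 million.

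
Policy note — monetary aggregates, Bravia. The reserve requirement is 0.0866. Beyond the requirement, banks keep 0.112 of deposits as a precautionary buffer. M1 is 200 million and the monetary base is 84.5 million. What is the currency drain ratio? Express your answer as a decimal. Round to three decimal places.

Using m = M/MB = 200/84.5 ≈ 2.366864. From m = (1 + c)/(c + rr + e), rearranging gives 1 + c = m·(c + rr + e), so c·(1 − m) = m·(rr + e) − 1.
Hence c = [m·(rr + e) − 1]/(1 − m) = [2.366864 × (0.0866 + 0.112) − 1] / (1 − 2.366864) ≈ 0.387706.

0.388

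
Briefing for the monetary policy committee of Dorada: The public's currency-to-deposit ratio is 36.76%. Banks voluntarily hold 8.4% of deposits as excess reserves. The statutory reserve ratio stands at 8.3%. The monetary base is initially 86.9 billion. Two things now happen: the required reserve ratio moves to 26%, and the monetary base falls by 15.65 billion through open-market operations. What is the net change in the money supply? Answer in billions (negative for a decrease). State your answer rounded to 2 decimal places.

-85.37 billion

Before: m₁ = (1 + 0.3676) / (0.083 + 0.084 + 0.3676) ≈ 2.55817, MB₁ = 86.9, so M₁ = 2.55817 × 86.9 ≈ 222.305 billion.
After: m₂ = (1 + 0.3676) / (0.26 + 0.084 + 0.3676) ≈ 1.92187, MB₂ = 86.9 − 15.65 = 71.25, so M₂ = 1.92187 × 71.25 ≈ 136.9332 billion.
ΔM = M₂ − M₁ = 136.9332 − 222.305 = -85.3718 billion.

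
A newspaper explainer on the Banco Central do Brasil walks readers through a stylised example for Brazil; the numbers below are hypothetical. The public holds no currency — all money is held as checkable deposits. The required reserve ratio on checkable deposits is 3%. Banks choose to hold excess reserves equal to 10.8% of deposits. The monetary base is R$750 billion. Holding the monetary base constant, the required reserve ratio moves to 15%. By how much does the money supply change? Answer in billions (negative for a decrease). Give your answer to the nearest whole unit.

-2528 billion

Initially m₁ = 1 / (0.03 + 0.108) ≈ 7.2464, so M₁ = 7.2464 × 750 = 5434.8 billion.
After the change m₂ = 1 / (0.15 + 0.108) ≈ 3.8760, so M₂ = 3.8760 × 750 = 2907 billion.
ΔM = M₂ − M₁ = 2907 − 5434.8 = -2527.8 billion.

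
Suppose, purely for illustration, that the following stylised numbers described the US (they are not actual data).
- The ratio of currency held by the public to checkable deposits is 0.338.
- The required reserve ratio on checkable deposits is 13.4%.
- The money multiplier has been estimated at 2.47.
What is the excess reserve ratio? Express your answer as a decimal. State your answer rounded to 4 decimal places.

Using m = 2.47. Since m = (1 + c)/(c + rr + e), the denominator satisfies c + rr + e = (1 + c)/m = (1 + 0.338) / 2.47 ≈ 0.541700.
With c = 0.338 and rr = 0.134, the excess reserve ratio is 0.541700 − 0.338 − 0.134 = 0.0697.

0.0697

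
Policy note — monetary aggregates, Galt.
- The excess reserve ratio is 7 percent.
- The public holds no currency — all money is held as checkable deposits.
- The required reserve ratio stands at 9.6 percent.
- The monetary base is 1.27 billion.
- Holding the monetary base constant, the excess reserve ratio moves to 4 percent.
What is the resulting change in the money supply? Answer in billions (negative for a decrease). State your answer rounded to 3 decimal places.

Initially m₁ = 1 / (0.096 + 0.07) ≈ 6.02410, so M₁ = 6.02410 × 1.27 ≈ 7.6506 billion.
After the change m₂ = 1 / (0.096 + 0.04) ≈ 7.35294, so M₂ = 7.35294 × 1.27 ≈ 9.3382 billion.
ΔM = M₂ − M₁ = 9.3382 − 7.6506 = 1.6876 billion.

1.688 billion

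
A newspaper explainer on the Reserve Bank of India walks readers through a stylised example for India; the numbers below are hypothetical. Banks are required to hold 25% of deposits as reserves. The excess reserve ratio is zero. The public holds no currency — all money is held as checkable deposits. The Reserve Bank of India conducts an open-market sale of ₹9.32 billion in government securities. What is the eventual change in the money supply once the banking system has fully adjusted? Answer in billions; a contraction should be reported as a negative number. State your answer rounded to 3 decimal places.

-37.280 billion

The simple money multiplier is m = 1/rr = 1/0.25 = 4.
An open-market sale reduces the monetary base by 9.32 billion, so ΔM = m × ΔMB = 4 × (−9.32) = -37.28 billion.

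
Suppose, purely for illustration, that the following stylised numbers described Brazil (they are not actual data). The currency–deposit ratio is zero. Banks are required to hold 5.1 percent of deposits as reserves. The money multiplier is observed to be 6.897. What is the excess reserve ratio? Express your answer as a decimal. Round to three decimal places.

Using m = 6.897. Since m = (1 + c)/(c + rr + e), the denominator satisfies c + rr + e = (1 + c)/m = (1 + 0) / 6.897 ≈ 0.144991.
With c = 0 and rr = 0.051, the excess reserve ratio is 0.144991 − 0 − 0.051 = 0.093991.

0.094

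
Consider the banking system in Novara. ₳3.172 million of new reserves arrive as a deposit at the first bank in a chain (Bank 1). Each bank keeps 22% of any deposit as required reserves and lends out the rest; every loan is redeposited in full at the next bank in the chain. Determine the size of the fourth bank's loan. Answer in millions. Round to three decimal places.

₳1.174 million

Each bank lends a fraction (1 − rr) = 0.7800 of the deposit it receives, so Bank 4 receives 3.172·0.7800^3 and lends 3.172·0.7800^4 ≈ 1.1741 million.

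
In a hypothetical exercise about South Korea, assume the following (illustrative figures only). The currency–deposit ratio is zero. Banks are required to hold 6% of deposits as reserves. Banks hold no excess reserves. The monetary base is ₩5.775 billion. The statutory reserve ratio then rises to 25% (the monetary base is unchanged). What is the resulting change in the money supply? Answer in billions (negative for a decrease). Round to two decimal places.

-73.15 billion

Initially m₁ = 1 / (0.06) ≈ 16.6667, so M₁ = 16.6667 × 5.775 ≈ 96.2502 billion.
After the change m₂ = 1 / (0.25) = 4, so M₂ = 4 × 5.775 = 23.1 billion.
ΔM = M₂ − M₁ = 23.1 − 96.2502 = -73.1502 billion.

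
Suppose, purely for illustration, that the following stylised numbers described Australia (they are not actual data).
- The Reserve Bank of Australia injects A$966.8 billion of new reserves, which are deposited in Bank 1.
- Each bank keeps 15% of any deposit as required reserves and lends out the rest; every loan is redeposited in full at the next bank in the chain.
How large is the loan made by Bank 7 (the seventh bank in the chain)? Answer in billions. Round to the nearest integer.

Each bank lends a fraction (1 − rr) = 0.8500 of the deposit it receives, so Bank 7 receives 966.8·0.8500^6 and lends 966.8·0.8500^7 ≈ 309.9339 billion.

A$310 billion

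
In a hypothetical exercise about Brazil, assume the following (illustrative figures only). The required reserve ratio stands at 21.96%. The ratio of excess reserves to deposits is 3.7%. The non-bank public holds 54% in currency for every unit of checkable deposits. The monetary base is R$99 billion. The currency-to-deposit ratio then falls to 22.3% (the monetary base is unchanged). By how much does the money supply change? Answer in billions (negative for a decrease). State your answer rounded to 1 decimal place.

R$61.1 billion

Initially m₁ = (1 + 0.54) / (0.2196 + 0.037 + 0.54) ≈ 1.9332, so M₁ = 1.9332 × 99 = 191.3868 billion.
After the change m₂ = (1 + 0.223) / (0.2196 + 0.037 + 0.223) ≈ 2.55, so M₂ = 2.55 × 99 = 252.45 billion.
ΔM = M₂ − M₁ = 252.45 − 191.3868 = 61.0632 billion.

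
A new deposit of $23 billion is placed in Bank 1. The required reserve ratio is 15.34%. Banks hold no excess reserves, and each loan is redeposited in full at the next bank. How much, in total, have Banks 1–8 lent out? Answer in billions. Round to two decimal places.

$93.44 billion

Bank i lends (1 − rr)^i of the original deposit: Bank 1 lends 23·0.8466 = 19.4718, Bank 2 lends 23·0.8466² ≈ 16.4848, and so on.
Summing a geometric series: total = 23·[0.8466·(1 − 0.8466^8) / (1 − 0.8466)] ≈ 93.4377 billion.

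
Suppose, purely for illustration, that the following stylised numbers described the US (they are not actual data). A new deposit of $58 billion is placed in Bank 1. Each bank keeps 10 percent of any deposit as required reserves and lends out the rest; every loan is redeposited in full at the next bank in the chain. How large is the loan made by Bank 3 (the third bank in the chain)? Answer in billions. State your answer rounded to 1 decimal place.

$42.3 billion

Each bank lends a fraction (1 − rr) = 0.9000 of the deposit it receives, so Bank 3 receives 58·0.9000^2 and lends 58·0.9000^3 = 42.2820 billion.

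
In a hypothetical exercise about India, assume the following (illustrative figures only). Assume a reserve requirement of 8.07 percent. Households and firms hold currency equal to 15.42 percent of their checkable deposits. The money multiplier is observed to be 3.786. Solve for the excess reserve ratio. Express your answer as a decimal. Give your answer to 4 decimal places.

Using m = 3.786. Since m = (1 + c)/(c + rr + e), the denominator satisfies c + rr + e = (1 + c)/m = (1 + 0.1542) / 3.786 ≈ 0.304860.
With c = 0.1542 and rr = 0.0807, the excess reserve ratio is 0.304860 − 0.1542 − 0.0807 = 0.06996.

0.0700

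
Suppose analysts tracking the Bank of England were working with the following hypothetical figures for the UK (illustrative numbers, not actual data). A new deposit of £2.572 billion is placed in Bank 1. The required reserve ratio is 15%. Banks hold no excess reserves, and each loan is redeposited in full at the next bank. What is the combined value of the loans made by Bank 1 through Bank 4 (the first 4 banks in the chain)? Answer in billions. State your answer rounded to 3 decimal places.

£6.967 billion

Bank i lends (1 − rr)^i of the original deposit: Bank 1 lends 2.572·0.8500 = 2.1862, Bank 2 lends 2.572·0.8500² ≈ 1.8583, and so on.
Summing a geometric series: total = 2.572·[0.8500·(1 − 0.8500^4) / (1 − 0.8500)] ≈ 6.9666 billion.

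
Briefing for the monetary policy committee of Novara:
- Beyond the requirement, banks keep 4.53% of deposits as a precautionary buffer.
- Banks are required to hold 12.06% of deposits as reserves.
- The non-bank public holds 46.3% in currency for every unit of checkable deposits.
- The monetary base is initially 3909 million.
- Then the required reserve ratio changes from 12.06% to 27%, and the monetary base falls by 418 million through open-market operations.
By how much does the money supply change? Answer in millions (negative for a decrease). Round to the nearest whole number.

-2531 million

Before: m₁ = (1 + 0.463) / (0.1206 + 0.0453 + 0.463) ≈ 2.32628, MB₁ = 3909, so M₁ = 2.32628 × 3909 ≈ 9093.4285 million.
After: m₂ = (1 + 0.463) / (0.27 + 0.0453 + 0.463) ≈ 1.87974, MB₂ = 3909 − 418 = 3491, so M₂ = 1.87974 × 3491 ≈ 6562.1723 million.
ΔM = M₂ − M₁ = 6562.1723 − 9093.4285 = -2531.2562 million.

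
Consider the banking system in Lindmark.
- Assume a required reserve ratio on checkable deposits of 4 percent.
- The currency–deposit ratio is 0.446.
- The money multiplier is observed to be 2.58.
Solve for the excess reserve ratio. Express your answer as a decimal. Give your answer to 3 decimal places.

Using m = 2.58. Since m = (1 + c)/(c + rr + e), the denominator satisfies c + rr + e = (1 + c)/m = (1 + 0.446) / 2.58 ≈ 0.560465.
With c = 0.446 and rr = 0.04, the excess reserve ratio is 0.560465 − 0.446 − 0.04 = 0.074465.

0.074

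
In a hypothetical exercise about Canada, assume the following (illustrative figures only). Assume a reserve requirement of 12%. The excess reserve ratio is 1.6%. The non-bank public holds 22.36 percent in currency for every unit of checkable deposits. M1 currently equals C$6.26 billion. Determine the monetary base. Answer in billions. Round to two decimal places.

C$1.84 billion

The money multiplier is m = (1 + c) / (rr + e + c) = (1 + 0.2236) / (0.12 + 0.016 + 0.2236) ≈ 3.4027.
MB = M / m = 6.26 / 3.4027 ≈ 1.8397 billion.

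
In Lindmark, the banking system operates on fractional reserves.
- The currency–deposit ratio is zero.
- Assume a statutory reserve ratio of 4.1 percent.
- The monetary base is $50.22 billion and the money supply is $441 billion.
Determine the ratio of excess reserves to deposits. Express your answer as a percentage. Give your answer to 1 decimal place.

Using m = M/MB = 441/50.22 ≈ 8.781362. Since m = (1 + c)/(c + rr + e), the denominator satisfies c + rr + e = (1 + c)/m = (1 + 0) / 8.781362 ≈ 0.113878.
With c = 0 and rr = 0.041, the ratio of excess reserves to deposits is 0.113878 − 0 − 0.041 = 0.072878.

7.3%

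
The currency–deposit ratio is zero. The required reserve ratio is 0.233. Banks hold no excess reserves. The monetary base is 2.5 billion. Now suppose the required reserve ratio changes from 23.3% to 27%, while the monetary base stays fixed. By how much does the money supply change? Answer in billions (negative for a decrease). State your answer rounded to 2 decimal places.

-1.47 billion

Initially m₁ = 1 / (0.233) ≈ 4.2918, so M₁ = 4.2918 × 2.5 = 10.7295 billion.
After the change m₂ = 1 / (0.27) ≈ 3.7037, so M₂ = 3.7037 × 2.5 ≈ 9.2592 billion.
ΔM = M₂ − M₁ = 9.2592 − 10.7295 = -1.4703 billion.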